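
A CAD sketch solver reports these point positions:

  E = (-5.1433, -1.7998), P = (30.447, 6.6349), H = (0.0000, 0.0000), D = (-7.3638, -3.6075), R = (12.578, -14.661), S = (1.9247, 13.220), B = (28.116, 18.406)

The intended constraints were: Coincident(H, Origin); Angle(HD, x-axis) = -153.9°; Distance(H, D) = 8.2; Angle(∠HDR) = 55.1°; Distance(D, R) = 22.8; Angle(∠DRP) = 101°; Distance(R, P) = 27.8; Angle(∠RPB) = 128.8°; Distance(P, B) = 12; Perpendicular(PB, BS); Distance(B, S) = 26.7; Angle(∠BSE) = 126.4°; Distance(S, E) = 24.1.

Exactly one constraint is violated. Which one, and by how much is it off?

Distance(S, E) = 24.1 — off by 7.50.

H = (0.00, 0.00) ✓; HD at -153.9° ✓; |HD| = 8.200 ✓; ∠HDR = 55.10° ✓; |DR| = 22.80 ✓; ∠DRP = 101.0° ✓; |RP| = 27.80 ✓; ∠RPB = 128.8° ✓; |PB| = 12.00 ✓; ∠(PB, BS) = 90.00° ✓; |BS| = 26.70 ✓; ∠BSE = 126.4° ✓; |SE| = 16.60 ✗.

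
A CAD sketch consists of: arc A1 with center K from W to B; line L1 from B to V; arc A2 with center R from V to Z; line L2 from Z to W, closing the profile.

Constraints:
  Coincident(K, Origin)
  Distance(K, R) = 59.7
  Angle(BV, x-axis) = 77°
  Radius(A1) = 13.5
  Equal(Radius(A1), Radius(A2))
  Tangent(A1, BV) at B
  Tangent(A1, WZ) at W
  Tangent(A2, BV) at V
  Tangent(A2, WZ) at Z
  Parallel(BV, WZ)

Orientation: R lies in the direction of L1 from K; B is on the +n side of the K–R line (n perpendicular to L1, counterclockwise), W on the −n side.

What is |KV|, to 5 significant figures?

61.207

Tangency of A1 to both parallel lines with radius 13.5 puts B and W at K ± 13.5·n: B = (-13.154, 3.0368), W = (13.154, -3.0368). Equal radii place V and Z the same way about R: V = R + 13.5·n = (0.27558, 61.207), Z = R − 13.5·n = (26.584, 55.133). Then |KV| = |V − K| = 61.207.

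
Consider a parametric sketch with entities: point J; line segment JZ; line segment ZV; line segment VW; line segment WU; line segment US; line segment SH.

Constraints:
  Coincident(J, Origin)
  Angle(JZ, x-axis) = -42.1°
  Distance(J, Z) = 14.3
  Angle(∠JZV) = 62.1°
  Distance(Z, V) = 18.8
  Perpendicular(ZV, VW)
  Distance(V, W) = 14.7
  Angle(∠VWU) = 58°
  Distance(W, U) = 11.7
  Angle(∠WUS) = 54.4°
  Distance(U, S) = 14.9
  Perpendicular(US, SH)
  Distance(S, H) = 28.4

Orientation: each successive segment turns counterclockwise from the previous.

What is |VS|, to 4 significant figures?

4.776

J is at the origin; JZ runs at -42.1° with length 14.3, so Z = (10.61, -9.587). ∠JZV = 62.1° gives ZV at 75.80° from the x-axis; with |ZV| = 18.8, V = (15.22, 8.638). ZV ⟂ VW, so VW runs at 165.8°; with |VW| = 14.7, W = (0.9712, 12.24). ∠VWU = 58.0° gives WU at -72.20° from the x-axis; with |WU| = 11.7, U = (4.548, 1.105). ∠WUS = 54.4° gives US at 53.40° from the x-axis; with |US| = 14.9, S = (13.43, 13.07). Then |VS| = |S − V| = 4.776.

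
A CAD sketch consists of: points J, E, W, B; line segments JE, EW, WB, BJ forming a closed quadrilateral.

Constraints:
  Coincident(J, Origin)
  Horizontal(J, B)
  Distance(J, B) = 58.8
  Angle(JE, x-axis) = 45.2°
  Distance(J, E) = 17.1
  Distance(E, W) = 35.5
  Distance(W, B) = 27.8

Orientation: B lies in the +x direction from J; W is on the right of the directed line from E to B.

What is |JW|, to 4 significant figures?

38.20

Checks: |EW| = 35.50 ✓; |WB| = 27.80 ✓.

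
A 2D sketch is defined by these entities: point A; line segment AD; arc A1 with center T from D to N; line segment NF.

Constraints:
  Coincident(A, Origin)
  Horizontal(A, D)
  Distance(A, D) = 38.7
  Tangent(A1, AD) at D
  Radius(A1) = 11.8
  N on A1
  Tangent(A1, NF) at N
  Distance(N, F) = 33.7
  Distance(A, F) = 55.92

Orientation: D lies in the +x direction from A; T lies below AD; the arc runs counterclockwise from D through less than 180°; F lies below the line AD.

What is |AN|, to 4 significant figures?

30.02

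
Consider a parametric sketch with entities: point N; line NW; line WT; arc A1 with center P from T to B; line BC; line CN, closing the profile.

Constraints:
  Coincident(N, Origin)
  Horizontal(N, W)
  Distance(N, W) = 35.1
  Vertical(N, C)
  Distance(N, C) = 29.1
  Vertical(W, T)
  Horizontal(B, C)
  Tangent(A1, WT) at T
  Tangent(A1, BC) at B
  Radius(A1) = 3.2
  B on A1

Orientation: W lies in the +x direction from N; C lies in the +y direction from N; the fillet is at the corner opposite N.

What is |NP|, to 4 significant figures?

41.09

NC is vertical with |NC| = 29.1 and C on the +y side, so C = (0.000, 29.10). The virtual corner opposite N is at (35.10, 29.10). Since A1 is tangent to WT there, PT ⟂ WT and the tangent condition forces PB to be normal to BC, with radius 3.2, so the center P sits 3.2 in from both sides at P = (31.90, 25.90). Then |NP| = |P − N| = 41.09.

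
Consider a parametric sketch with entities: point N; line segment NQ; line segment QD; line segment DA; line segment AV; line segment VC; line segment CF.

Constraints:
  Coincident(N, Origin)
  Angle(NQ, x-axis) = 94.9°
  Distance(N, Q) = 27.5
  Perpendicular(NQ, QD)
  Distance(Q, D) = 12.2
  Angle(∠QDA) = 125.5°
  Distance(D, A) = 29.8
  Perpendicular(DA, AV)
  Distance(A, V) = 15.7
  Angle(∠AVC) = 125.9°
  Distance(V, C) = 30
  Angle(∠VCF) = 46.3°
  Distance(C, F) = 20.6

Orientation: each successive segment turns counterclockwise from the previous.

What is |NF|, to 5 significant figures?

14.787

N is at the origin; NQ runs at 94.9° with length 27.5, so Q = (-2.3490, 27.399). NQ is perpendicular to QD, so QD runs at -175.10°; with |QD| = 12.2, D = (-14.504, 26.357). ∠QDA = 125.5° gives DA at -120.60° from the x-axis; with |DA| = 29.8, A = (-29.674, 0.70730). DA is perpendicular to AV, so AV runs at -30.600°; with |AV| = 15.7, V = (-16.160, -7.2847). ∠AVC = 125.9° gives VC at 23.500° from the x-axis; with |VC| = 30.0, C = (11.352, 4.6778). ∠VCF = 46.3° gives CF at 157.20° from the x-axis; with |CF| = 20.6, F = (-7.6387, 12.661). Then |NF| = |F − N| = 14.787.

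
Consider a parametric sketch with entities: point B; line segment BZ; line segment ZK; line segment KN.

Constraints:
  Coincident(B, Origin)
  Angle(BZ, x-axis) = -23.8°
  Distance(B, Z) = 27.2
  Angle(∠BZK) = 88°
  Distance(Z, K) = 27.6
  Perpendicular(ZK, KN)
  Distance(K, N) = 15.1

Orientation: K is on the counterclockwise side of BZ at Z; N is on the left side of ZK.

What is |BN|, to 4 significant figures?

29.26

B is at the origin; BZ runs at -23.8° with length 27.2, so Z = 27.2·(cos -23.8°, sin -23.8°) = (24.89, -10.98). ∠BZK = 88.0°, so ZK runs at -23.8° + (180° − 88.0°) = 68.20° from the x-axis; with |ZK| = 27.6, K = Z + 27.6·(cos 68.20°, sin 68.20°) = (35.14, 14.65). ZK is perpendicular to KN; with |KN| = 15.1 on the left of ZK, N = K + 15.1·(-0.9285, 0.3714) = (21.12, 20.26). Then |BN| = |N − B| = 29.26.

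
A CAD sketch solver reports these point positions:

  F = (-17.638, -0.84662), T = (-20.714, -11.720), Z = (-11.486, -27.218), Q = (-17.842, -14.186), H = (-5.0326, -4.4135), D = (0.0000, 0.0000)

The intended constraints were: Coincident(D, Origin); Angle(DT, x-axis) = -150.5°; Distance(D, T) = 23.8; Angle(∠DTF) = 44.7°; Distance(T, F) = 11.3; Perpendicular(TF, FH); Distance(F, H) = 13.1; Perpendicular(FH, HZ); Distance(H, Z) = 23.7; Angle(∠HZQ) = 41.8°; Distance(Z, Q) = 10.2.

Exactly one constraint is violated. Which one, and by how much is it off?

Distance(Z, Q) = 10.2 — off by 4.30.

D = (0.00, 0.00) ✓; DT at -150.5° ✓; |DT| = 23.80 ✓; ∠DTF = 44.70° ✓; |TF| = 11.30 ✓; ∠(TF, FH) = 90.00° ✓; |FH| = 13.10 ✓; ∠(FH, HZ) = 90.00° ✓; |HZ| = 23.70 ✓; ∠HZQ = 41.80° ✓; |ZQ| = 14.50 ✗.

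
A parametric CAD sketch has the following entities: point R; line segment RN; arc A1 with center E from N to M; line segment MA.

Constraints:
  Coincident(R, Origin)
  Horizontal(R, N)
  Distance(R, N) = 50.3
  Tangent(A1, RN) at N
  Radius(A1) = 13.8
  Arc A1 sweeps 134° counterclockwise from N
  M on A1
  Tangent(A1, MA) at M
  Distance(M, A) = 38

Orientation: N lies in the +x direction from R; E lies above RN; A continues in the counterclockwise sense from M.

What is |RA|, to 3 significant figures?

61.0

On A1, N sits at bearing -90° from E; a 134° counterclockwise sweep puts M at bearing 44°, so M = E + 13.8·(cos 44°, sin 44°) = (60.2, 23.4). A1 meets MA tangentially, so EM is at right angles to MA, so MA runs along (−sin 44°, cos 44°); with |MA| = 38.0, A = (33.8, 50.7). Then |RA| = |A − R| = 61.0.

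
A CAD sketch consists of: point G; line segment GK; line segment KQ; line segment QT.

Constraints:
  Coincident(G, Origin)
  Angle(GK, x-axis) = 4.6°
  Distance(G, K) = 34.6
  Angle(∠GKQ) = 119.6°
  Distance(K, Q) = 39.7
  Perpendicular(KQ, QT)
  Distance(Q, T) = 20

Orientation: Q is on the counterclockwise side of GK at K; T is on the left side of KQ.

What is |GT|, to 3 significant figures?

57.7

∠GKQ = 119.6°, so KQ runs at 4.6° + (180° − 119.6°) = 65.0° from the x-axis; with |KQ| = 39.7, Q = K + 39.7·(cos 65.0°, sin 65.0°) = (51.3, 38.8). KQ ⟂ QT; with |QT| = 20.0 on the left of KQ, T = Q + 20.0·(-0.906, 0.423) = (33.1, 47.2). Then |GT| = |T − G| = 57.7.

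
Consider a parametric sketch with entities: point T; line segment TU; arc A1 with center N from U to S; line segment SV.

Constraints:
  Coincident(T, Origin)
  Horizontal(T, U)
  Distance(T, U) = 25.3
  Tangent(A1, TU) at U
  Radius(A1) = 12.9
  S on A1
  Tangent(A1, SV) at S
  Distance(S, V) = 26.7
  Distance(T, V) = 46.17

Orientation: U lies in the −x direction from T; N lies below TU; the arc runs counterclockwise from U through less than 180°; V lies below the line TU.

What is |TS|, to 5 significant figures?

41.152

Checks: |NS| = 12.90 ✓; ∠(NS, SV) = 90.00° ✓; |SV| = 26.70 ✓; |TV| = 46.17 ✓.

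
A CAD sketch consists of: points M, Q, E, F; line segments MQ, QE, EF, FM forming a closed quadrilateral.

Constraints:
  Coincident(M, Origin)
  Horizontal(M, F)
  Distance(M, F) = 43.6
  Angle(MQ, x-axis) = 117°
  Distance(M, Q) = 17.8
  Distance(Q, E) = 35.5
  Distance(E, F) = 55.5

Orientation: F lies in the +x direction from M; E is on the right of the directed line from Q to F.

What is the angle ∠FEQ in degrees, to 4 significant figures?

68.91°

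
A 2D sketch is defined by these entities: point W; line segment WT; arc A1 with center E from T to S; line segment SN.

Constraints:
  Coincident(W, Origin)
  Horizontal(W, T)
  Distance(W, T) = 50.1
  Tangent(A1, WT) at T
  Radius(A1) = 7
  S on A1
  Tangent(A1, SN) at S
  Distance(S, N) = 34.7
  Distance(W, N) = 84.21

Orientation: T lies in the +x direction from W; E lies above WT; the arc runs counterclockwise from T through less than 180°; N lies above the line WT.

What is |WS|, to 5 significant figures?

54.912

W is at the origin; W and T share the same y with |WT| = 50.1 and T on the +x side, so T = (50.100, 0.0000). Tangency of A1 to WT means the radius ET is perpendicular to WT, so E = T + (0, 7) = (50.100, 7.0000). Since ES ⟂ SN (tangency), |EN| = √(7.0² + 34.7²) = 35.399 regardless of where S sits on A1. So N lies on both circle(W, 84.21) and circle(E, 35.399); the above-WT intersection is N = (80.231, 25.580). S is the foot of the tangent from N: S = (54.880, 1.8860).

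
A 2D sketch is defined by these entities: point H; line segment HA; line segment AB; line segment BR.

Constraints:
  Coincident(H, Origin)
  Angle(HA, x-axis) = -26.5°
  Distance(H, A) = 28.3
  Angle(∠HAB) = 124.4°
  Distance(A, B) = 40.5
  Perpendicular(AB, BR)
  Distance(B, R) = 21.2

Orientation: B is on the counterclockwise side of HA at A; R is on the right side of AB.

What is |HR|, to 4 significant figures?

71.94

H is at the origin; HA runs at -26.5° with length 28.3, so A = 28.3·(cos -26.5°, sin -26.5°) = (25.33, -12.63). ∠HAB = 124.4°, so AB runs at -26.5° + (180° − 124.4°) = 29.10° from the x-axis; with |AB| = 40.5, B = A + 40.5·(cos 29.10°, sin 29.10°) = (60.71, 7.069). The perpendicularity gives BR at right angles to AB; with |BR| = 21.2 on the right of AB, R = B + 21.2·(0.4863, -0.8738) = (71.02, -11.45). Then |HR| = |R − H| = 71.94.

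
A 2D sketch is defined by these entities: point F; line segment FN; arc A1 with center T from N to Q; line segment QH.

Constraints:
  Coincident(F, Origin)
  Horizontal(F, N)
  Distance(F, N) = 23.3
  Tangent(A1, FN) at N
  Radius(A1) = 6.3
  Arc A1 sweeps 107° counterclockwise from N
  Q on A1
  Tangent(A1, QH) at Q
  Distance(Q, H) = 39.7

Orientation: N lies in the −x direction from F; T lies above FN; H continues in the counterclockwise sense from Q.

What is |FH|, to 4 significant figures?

54.41

On A1, N sits at bearing -90° from T; a 107° counterclockwise sweep puts Q at bearing 17°, so Q = T + 6.3·(cos 17°, sin 17°) = (-17.28, 8.142). Tangency of A1 to QH means the radius TQ is perpendicular to QH, so QH runs along (−sin 17°, cos 17°); with |QH| = 39.7, H = (-28.88, 46.11). Then |FH| = |H − F| = 54.41.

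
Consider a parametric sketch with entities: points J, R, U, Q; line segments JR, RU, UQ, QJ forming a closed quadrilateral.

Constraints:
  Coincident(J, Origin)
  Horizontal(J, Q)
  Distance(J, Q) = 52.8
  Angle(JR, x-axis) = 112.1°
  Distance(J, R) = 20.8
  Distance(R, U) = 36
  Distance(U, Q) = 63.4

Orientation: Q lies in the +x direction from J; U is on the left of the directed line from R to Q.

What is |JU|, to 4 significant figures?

50.54

J is at the origin; J and Q share the same y with |JQ| = 52.8 and Q in +x, so Q = (52.8, 0). JR runs at 112.1° with |JR| = 20.8, so R = (-7.825, 19.27). U is determined by |RU| = 36.0 and |UQ| = 63.4 together: it lies at the intersection of circle(R, 36.0) and circle(Q, 63.4). With |RQ| = 63.61, the foot of the radical line on RQ is 10.40 from R and the perpendicular offset is √(36.0² − 10.40²) = 34.46. Taking the left-of-RQ solution: U = (12.53, 48.97).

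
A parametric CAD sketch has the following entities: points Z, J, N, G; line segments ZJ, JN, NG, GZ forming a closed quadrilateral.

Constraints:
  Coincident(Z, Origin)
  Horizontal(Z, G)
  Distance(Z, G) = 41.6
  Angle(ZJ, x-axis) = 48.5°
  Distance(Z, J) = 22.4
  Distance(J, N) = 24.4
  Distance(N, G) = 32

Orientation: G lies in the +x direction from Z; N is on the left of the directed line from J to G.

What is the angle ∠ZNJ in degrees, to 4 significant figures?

5.859°

Checks: |JN| = 24.40 ✓; |NG| = 32.00 ✓.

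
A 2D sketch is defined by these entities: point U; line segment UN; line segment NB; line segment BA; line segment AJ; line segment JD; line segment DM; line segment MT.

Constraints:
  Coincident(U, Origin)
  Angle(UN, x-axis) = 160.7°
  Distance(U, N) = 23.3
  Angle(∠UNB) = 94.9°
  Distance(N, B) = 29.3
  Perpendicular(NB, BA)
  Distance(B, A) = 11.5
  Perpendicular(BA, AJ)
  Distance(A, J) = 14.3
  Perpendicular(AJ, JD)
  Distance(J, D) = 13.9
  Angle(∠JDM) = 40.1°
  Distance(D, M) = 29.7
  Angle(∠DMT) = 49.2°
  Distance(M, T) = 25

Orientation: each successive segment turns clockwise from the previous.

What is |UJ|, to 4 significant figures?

20.64

NB is perpendicular to BA, so BA runs at -14.40°; with |BA| = 11.5, A = (-3.565, 33.22). The perpendicularity gives AJ at right angles to BA, so AJ runs at -104.4°; with |AJ| = 14.3, J = (-7.122, 19.37). Then |UJ| = |J − U| = 20.64.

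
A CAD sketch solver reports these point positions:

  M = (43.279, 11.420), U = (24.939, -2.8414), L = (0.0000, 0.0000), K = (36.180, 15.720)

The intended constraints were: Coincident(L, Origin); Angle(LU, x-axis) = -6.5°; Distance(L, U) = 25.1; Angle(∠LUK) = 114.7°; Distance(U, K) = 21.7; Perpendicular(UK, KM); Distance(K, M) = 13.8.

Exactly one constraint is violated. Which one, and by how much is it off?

Distance(K, M) = 13.8 — off by 5.50.

L = (0.00, 0.00) ✓; LU at -6.500° ✓; |LU| = 25.10 ✓; ∠LUK = 114.7° ✓; |UK| = 21.70 ✓; ∠(UK, KM) = 90.00° ✓; |KM| = 8.300 ✗.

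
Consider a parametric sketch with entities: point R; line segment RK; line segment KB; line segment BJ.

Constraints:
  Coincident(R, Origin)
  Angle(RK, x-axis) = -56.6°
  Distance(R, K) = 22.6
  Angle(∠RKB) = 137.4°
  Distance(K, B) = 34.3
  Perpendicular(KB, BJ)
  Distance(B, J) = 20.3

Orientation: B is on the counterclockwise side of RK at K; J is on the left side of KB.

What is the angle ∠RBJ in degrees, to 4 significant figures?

73.28°

∠RKB = 137.4°, so KB runs at -56.6° + (180° − 137.4°) = -14.00° from the x-axis; with |KB| = 34.3, B = K + 34.3·(cos -14.00°, sin -14.00°) = (45.72, -27.17). KB is perpendicular to BJ; with |BJ| = 20.3 on the left of KB, J = B + 20.3·(0.2419, 0.9703) = (50.63, -7.468). Then cos ∠RBJ = BR·BJ / (|BR||BJ|), giving 73.28°.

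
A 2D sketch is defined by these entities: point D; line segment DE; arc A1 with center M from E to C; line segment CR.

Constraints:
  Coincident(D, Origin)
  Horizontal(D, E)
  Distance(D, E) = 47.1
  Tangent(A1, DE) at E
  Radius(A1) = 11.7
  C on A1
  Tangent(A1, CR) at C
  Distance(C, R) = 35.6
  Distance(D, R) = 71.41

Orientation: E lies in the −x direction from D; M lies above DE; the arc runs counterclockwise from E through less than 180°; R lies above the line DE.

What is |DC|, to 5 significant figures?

40.247

D is at the origin; DE is horizontal with |DE| = 47.1 and E on the −x side, so E = (-47.100, 0.0000). The tangent condition forces ME to be normal to DE, so M = E + (0, 11.7) = (-47.100, 11.700). Since MC ⟂ CR (tangency), |MR| = √(11.7² + 35.6²) = 37.473 regardless of where C sits on A1. So R lies on both circle(D, 71.41) and circle(M, 37.473); the above-DE intersection is R = (-52.098, 48.839). C is the foot of the tangent from R: C = (-36.571, 16.803).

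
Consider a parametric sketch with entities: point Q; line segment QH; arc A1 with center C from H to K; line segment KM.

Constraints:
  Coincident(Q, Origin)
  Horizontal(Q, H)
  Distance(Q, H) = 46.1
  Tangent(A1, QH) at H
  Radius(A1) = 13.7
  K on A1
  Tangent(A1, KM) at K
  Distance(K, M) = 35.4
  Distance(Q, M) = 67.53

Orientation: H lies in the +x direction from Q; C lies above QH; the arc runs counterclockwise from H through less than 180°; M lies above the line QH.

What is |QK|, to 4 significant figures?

61.68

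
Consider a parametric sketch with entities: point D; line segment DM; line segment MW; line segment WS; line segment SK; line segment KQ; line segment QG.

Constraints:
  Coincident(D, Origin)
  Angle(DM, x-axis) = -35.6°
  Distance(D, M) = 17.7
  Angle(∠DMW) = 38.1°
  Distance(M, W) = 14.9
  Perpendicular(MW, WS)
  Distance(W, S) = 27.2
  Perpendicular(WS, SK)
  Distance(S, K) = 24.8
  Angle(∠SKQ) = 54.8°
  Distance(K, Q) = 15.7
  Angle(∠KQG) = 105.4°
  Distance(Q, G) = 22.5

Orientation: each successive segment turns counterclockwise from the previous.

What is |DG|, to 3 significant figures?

12.8

∠SKQ = 54.8° gives KQ at 51.5° from the x-axis; with |KQ| = 15.7, Q = (0.837, -15.2). ∠KQG = 105.4° gives QG at 126° from the x-axis; with |QG| = 22.5, G = (-12.4, 3.03). Then |DG| = |G − D| = 12.8.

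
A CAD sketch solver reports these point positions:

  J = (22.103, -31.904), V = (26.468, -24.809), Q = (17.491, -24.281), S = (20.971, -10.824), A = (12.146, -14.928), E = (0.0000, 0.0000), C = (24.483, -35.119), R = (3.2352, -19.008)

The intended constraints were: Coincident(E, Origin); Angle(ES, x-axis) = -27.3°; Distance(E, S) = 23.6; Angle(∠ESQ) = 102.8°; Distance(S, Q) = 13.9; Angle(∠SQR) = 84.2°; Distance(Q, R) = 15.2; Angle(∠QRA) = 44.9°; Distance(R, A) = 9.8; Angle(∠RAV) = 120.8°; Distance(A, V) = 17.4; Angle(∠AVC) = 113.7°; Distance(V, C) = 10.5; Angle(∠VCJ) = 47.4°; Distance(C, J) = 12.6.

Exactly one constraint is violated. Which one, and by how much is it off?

Distance(C, J) = 12.6 — off by 8.60.

E = (0.00, 0.00) ✓; ES at -27.30° ✓; |ES| = 23.60 ✓; ∠ESQ = 102.8° ✓; |SQ| = 13.90 ✓; ∠SQR = 84.20° ✓; |QR| = 15.20 ✓; ∠QRA = 44.90° ✓; |RA| = 9.800 ✓; ∠RAV = 120.8° ✓; |AV| = 17.40 ✓; ∠AVC = 113.7° ✓; |VC| = 10.50 ✓; ∠VCJ = 47.41° ✓; |CJ| = 4.000 ✗.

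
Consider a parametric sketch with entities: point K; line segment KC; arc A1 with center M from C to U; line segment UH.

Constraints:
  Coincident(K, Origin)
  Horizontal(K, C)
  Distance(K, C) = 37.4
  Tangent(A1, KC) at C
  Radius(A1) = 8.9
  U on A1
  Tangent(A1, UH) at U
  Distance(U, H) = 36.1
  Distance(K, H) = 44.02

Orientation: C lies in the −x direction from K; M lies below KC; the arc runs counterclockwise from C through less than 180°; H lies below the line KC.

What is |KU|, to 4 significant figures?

46.19

K is at the origin; K and C share the same y with |KC| = 37.4 and C on the −x side, so C = (-37.40, 0.000). Since A1 is tangent to KC there, MC ⟂ KC, so M = C + (0, -8.9) = (-37.40, -8.900). Since MU ⟂ UH (tangency), |MH| = √(8.9² + 36.1²) = 37.18 regardless of where U sits on A1. So H lies on both circle(K, 44.02) and circle(M, 37.18); the below-KC intersection is H = (-17.58, -40.36). U is the foot of the tangent from H: U = (-43.58, -15.31).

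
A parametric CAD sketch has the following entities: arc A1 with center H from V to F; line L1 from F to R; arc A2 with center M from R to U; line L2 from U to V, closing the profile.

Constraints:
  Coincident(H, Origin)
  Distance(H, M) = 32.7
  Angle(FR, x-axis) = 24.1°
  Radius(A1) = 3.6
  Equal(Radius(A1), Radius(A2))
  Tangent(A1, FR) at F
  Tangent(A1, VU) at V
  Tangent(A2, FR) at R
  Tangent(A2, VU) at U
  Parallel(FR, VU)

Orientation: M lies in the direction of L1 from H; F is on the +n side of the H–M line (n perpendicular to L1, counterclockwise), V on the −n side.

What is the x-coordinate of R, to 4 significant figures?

28.38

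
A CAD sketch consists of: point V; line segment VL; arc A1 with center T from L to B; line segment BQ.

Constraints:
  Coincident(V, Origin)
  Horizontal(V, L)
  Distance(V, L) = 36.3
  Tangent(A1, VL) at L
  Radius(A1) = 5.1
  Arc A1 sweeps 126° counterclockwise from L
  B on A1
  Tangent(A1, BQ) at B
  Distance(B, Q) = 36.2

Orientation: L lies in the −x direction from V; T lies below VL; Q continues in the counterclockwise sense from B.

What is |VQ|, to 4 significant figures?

42.00

V is at the origin; VL is horizontal with |VL| = 36.3 and L on the −x side, so L = (-36.30, 0.000). Since A1 is tangent to VL there, TL ⟂ VL, so T = L + (0, -5.1) = (-36.30, -5.100). On A1, L sits at bearing 90° from T; a 126° counterclockwise sweep puts B at bearing 216°, so B = T + 5.1·(cos 216°, sin 216°) = (-40.43, -8.098). The tangent condition forces TB to be normal to BQ, so BQ runs along (−sin 216°, cos 216°); with |BQ| = 36.2, Q = (-19.15, -37.38). Then |VQ| = |Q − V| = 42.00.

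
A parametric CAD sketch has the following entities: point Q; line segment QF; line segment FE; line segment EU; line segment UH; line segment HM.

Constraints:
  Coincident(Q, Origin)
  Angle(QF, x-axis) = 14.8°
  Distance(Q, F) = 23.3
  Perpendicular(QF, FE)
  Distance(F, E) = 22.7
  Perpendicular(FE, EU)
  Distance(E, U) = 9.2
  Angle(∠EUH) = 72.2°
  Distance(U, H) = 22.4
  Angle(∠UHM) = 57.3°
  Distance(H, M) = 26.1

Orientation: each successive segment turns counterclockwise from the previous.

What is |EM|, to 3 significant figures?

14.3

Q is at the origin; QF runs at 14.8° with length 23.3, so F = (22.5, 5.95). QF is perpendicular to FE, so FE runs at 105°; with |FE| = 22.7, E = (16.7, 27.9). FE ⟂ EU, so EU runs at -165°; with |EU| = 9.2, U = (7.83, 25.5). ∠EUH = 72.2° gives UH at -57.4° from the x-axis; with |UH| = 22.4, H = (19.9, 6.68). ∠UHM = 57.3° gives HM at 65.3° from the x-axis; with |HM| = 26.1, M = (30.8, 30.4). Then |EM| = |M − E| = 14.3.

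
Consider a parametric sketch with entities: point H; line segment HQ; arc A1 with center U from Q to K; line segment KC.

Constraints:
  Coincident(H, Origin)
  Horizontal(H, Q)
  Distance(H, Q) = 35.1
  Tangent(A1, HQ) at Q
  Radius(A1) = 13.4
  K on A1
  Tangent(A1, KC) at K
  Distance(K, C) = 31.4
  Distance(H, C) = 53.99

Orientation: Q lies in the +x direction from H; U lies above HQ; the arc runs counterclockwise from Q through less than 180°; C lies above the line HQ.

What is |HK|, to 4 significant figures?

50.61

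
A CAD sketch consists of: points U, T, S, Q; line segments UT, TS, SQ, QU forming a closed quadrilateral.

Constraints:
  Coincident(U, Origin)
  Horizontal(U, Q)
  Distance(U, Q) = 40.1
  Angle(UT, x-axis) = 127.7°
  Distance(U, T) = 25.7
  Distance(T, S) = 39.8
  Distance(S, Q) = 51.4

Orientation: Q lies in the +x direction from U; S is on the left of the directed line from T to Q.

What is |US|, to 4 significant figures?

47.67

Checks: |TS| = 39.80 ✓; |SQ| = 51.40 ✓.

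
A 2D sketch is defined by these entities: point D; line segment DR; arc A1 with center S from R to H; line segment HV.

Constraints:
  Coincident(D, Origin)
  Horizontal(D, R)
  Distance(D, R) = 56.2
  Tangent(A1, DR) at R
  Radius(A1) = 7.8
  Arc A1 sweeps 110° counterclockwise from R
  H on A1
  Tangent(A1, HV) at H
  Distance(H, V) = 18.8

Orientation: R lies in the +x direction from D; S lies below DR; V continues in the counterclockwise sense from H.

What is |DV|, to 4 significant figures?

62.05

On A1, R sits at bearing 90° from S; a 110° counterclockwise sweep puts H at bearing 200°, so H = S + 7.8·(cos 200°, sin 200°) = (48.87, -10.47). The tangent condition forces SH to be normal to HV, so HV runs along (−sin 200°, cos 200°); with |HV| = 18.8, V = (55.30, -28.13). Then |DV| = |V − D| = 62.05.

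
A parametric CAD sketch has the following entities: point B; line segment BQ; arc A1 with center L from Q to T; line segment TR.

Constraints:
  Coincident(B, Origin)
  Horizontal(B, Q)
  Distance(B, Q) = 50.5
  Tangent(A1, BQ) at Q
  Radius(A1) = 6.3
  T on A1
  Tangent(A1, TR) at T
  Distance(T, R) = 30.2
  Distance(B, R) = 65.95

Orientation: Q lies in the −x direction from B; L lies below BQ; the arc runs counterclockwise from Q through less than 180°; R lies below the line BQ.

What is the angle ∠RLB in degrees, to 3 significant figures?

105°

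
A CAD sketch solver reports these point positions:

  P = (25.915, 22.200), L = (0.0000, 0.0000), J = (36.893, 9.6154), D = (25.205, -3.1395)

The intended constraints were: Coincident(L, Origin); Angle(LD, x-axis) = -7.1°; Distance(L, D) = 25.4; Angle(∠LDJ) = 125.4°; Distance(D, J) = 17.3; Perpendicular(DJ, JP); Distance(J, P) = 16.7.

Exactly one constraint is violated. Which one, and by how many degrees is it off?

Perpendicular(DJ, JP) — off by 6.40°.

L = (0.00, 0.00) ✓; LD at -7.100° ✓; |LD| = 25.40 ✓; ∠LDJ = 125.4° ✓; |DJ| = 17.30 ✓; ∠(DJ, JP) = 83.60° ✗; |JP| = 16.70 ✓.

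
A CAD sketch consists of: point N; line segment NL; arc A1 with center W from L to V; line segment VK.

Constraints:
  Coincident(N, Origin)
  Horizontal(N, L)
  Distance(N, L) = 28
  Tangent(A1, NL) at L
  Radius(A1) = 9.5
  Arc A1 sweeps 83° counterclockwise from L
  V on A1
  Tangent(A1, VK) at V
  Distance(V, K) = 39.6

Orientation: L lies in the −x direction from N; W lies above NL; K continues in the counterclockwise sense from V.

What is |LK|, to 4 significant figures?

49.73

N is at the origin; NL is horizontal with |NL| = 28.0 and L on the −x side, so L = (-28.00, 0.000). Since A1 is tangent to NL there, WL ⟂ NL, so W = L + (0, 9.5) = (-28.00, 9.500). On A1, L sits at bearing -90° from W; an 83° counterclockwise sweep puts V at bearing -7°, so V = W + 9.5·(cos -7°, sin -7°) = (-18.57, 8.342). A1 meets VK tangentially, so WV is at right angles to VK, so VK runs along (−sin -7°, cos -7°); with |VK| = 39.6, K = (-13.74, 47.65). Then |LK| = |K − L| = 49.73.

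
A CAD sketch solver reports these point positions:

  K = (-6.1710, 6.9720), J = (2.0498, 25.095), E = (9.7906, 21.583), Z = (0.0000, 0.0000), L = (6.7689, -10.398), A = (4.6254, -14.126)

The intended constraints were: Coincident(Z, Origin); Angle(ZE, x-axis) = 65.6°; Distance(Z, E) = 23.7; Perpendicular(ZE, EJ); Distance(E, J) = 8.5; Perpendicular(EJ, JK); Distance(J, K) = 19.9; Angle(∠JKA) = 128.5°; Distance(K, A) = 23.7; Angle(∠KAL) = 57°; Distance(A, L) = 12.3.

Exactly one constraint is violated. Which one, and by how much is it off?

Distance(A, L) = 12.3 — off by 8.00.

Z = (0.00, 0.00) ✓; ZE at 65.60° ✓; |ZE| = 23.70 ✓; ∠(ZE, EJ) = 90.00° ✓; |EJ| = 8.500 ✓; ∠(EJ, JK) = 90.00° ✓; |JK| = 19.90 ✓; ∠JKA = 128.5° ✓; |KA| = 23.70 ✓; ∠KAL = 57.00° ✓; |AL| = 4.300 ✗.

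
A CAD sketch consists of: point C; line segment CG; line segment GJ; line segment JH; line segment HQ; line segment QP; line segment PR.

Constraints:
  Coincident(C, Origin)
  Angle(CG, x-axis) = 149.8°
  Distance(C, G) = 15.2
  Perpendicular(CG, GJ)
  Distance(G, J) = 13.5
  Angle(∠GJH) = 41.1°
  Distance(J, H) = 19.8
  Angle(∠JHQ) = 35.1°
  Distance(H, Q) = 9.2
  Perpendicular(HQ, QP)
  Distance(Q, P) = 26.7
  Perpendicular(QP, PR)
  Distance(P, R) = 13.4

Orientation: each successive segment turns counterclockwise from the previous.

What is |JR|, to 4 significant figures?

25.51

C is at the origin; CG runs at 149.8° with length 15.2, so G = (-13.14, 7.646). CG is perpendicular to GJ, so GJ runs at -120.2°; with |GJ| = 13.5, J = (-19.93, -4.022). ∠GJH = 41.1° gives JH at 18.70° from the x-axis; with |JH| = 19.8, H = (-1.173, 2.326). ∠JHQ = 35.1° gives HQ at 163.6° from the x-axis; with |HQ| = 9.2, Q = (-9.999, 4.924). HQ ⟂ QP, so QP runs at -106.4°; with |QP| = 26.7, P = (-17.54, -20.69). QP ⟂ PR, so PR runs at -16.40°; with |PR| = 13.4, R = (-4.682, -24.47). Then |JR| = |R − J| = 25.51.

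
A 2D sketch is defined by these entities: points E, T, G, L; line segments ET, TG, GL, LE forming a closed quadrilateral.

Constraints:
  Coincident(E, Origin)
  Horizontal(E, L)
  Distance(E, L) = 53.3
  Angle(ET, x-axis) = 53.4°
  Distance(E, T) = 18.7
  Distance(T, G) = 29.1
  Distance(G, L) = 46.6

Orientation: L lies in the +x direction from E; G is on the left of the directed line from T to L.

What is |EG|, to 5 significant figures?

47.794

Checks: |TG| = 29.10 ✓; |GL| = 46.60 ✓.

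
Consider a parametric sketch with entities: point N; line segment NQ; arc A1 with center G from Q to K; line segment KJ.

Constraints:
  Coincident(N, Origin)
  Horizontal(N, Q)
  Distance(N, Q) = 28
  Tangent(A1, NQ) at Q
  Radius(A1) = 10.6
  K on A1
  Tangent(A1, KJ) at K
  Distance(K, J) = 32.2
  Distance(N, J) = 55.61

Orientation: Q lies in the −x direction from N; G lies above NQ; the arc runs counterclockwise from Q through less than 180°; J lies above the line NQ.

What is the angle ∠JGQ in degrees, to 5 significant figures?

169.69°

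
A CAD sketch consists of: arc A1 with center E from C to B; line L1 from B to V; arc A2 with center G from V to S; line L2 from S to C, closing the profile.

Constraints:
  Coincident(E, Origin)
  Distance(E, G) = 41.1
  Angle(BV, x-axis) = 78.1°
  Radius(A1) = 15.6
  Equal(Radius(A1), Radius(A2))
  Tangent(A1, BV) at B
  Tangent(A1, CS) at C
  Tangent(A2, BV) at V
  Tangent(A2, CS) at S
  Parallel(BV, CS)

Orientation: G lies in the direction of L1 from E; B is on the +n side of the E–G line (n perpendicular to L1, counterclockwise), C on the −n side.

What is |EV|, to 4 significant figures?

43.96

Tangency of A1 to both parallel lines with radius 15.6 puts B and C at E ± 15.6·n: B = (-15.26, 3.217), C = (15.26, -3.217). Equal radii place V and S the same way about G: V = G + 15.6·n = (-6.790, 43.43), S = G − 15.6·n = (23.74, 37.00). Then |EV| = |V − E| = 43.96.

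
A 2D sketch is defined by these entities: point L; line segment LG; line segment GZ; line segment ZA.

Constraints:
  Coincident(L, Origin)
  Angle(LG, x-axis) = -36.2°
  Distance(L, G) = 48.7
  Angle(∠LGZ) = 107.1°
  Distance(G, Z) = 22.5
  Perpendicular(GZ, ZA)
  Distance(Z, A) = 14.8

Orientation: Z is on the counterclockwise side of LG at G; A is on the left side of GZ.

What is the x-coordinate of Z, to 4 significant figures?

57.34

L is at the origin; LG runs at -36.2° with length 48.7, so G = 48.7·(cos -36.2°, sin -36.2°) = (39.30, -28.76). ∠LGZ = 107.1°, so GZ runs at -36.2° + (180° − 107.1°) = 36.70° from the x-axis; with |GZ| = 22.5, Z = G + 22.5·(cos 36.70°, sin 36.70°) = (57.34, -15.32). So Z.x = 57.34.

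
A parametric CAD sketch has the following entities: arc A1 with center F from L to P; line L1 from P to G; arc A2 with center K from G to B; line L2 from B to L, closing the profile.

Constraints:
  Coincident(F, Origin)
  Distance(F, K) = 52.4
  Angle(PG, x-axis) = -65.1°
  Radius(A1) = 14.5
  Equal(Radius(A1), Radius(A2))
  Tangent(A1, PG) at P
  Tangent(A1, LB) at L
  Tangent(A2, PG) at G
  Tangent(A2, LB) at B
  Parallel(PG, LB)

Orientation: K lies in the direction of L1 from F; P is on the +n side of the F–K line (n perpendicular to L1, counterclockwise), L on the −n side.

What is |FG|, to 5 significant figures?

54.369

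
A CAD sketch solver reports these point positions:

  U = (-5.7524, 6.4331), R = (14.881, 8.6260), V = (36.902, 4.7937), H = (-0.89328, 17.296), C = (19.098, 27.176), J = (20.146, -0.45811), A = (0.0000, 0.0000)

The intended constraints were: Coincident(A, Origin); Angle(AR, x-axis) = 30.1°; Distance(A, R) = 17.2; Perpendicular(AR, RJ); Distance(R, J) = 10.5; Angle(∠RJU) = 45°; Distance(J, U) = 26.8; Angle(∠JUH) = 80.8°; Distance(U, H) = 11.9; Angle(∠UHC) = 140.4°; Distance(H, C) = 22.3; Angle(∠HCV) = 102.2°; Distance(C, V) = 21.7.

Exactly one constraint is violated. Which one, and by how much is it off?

Distance(C, V) = 21.7 — off by 6.90.

A = (0.00, 0.00) ✓; AR at 30.10° ✓; |AR| = 17.20 ✓; ∠(AR, RJ) = 90.00° ✓; |RJ| = 10.50 ✓; ∠RJU = 45.00° ✓; |JU| = 26.80 ✓; ∠JUH = 80.80° ✓; |UH| = 11.90 ✓; ∠UHC = 140.4° ✓; |HC| = 22.30 ✓; ∠HCV = 102.2° ✓; |CV| = 28.60 ✗.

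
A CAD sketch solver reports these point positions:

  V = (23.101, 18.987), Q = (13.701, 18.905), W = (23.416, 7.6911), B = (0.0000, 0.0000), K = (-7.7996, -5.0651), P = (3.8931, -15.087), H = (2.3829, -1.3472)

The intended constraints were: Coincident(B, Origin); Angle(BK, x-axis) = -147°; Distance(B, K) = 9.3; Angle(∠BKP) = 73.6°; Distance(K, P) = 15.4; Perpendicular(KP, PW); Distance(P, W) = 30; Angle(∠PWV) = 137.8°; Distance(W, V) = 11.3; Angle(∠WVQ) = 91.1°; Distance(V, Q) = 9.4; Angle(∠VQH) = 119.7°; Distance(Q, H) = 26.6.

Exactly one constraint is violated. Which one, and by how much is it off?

Distance(Q, H) = 26.6 — off by 3.40.

B = (0.00, 0.00) ✓; BK at -147.0° ✓; |BK| = 9.300 ✓; ∠BKP = 73.60° ✓; |KP| = 15.40 ✓; ∠(KP, PW) = 90.00° ✓; |PW| = 30.00 ✓; ∠PWV = 137.8° ✓; |WV| = 11.30 ✓; ∠WVQ = 91.10° ✓; |VQ| = 9.400 ✓; ∠VQH = 119.7° ✓; |QH| = 23.20 ✗.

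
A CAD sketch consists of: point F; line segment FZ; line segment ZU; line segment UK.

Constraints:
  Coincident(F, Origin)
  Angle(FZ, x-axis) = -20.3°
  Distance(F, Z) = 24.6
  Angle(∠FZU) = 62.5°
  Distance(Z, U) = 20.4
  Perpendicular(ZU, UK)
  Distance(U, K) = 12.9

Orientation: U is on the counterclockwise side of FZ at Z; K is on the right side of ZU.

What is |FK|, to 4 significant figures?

35.88

F is at the origin; FZ runs at -20.3° with length 24.6, so Z = 24.6·(cos -20.3°, sin -20.3°) = (23.07, -8.535). ∠FZU = 62.5°, so ZU runs at -20.3° + (180° − 62.5°) = 97.20° from the x-axis; with |ZU| = 20.4, U = Z + 20.4·(cos 97.20°, sin 97.20°) = (20.52, 11.70). ZU is perpendicular to UK; with |UK| = 12.9 on the right of ZU, K = U + 12.9·(0.9921, 0.1253) = (33.31, 13.32). Then |FK| = |K − F| = 35.88.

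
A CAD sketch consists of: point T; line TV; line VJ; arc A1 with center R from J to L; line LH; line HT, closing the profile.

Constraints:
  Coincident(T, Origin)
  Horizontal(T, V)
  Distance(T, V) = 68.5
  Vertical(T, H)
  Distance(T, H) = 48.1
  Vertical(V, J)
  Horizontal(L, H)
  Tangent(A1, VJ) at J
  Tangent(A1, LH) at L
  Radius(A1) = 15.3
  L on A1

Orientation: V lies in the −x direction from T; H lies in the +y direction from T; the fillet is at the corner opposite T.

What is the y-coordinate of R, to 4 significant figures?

32.80

T is at the origin; T and V share the same y with |TV| = 68.5 and V on the −x side, so V = (-68.50, 0.000). TH is vertical with |TH| = 48.1 and H on the +y side, so H = (0.000, 48.10). The virtual corner opposite T is at (-68.50, 48.10). Since A1 is tangent to VJ there, RJ ⟂ VJ and A1 meets LH tangentially, so RL is at right angles to LH, with radius 15.3, so the center R sits 15.3 in from both sides at R = (-53.20, 32.80). So R.y = 32.80.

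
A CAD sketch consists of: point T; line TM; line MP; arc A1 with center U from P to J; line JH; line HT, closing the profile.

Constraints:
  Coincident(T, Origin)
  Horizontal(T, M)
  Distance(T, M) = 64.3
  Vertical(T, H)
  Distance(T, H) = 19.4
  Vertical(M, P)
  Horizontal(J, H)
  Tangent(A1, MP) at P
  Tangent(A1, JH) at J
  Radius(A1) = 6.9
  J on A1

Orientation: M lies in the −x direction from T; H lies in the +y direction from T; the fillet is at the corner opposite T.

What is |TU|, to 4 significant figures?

58.75

T is at the origin; T and M share the same y with |TM| = 64.3 and M on the −x side, so M = (-64.30, 0.000). TH is vertical with |TH| = 19.4 and H on the +y side, so H = (0.000, 19.40). The virtual corner opposite T is at (-64.30, 19.40). Since A1 is tangent to MP there, UP ⟂ MP and tangency of A1 to JH means the radius UJ is perpendicular to JH, with radius 6.9, so the center U sits 6.9 in from both sides at U = (-57.40, 12.50). Then |TU| = |U − T| = 58.75.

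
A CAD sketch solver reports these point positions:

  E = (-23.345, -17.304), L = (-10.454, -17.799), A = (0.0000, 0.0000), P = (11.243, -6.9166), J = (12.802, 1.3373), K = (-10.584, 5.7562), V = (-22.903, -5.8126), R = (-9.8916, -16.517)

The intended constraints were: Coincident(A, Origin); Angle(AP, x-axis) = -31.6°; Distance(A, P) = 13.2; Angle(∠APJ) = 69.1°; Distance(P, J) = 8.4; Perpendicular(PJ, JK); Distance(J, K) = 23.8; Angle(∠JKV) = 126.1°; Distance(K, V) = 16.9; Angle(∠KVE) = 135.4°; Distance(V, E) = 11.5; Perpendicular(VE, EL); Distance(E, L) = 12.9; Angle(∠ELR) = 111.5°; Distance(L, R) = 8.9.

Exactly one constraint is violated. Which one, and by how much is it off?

Distance(L, R) = 8.9 — off by 7.50.

A = (0.00, 0.00) ✓; AP at -31.60° ✓; |AP| = 13.20 ✓; ∠APJ = 69.10° ✓; |PJ| = 8.400 ✓; ∠(PJ, JK) = 90.00° ✓; |JK| = 23.80 ✓; ∠JKV = 126.1° ✓; |KV| = 16.90 ✓; ∠KVE = 135.4° ✓; |VE| = 11.50 ✓; ∠(VE, EL) = 90.00° ✓; |EL| = 12.90 ✓; ∠ELR = 111.5° ✓; |LR| = 1.400 ✗.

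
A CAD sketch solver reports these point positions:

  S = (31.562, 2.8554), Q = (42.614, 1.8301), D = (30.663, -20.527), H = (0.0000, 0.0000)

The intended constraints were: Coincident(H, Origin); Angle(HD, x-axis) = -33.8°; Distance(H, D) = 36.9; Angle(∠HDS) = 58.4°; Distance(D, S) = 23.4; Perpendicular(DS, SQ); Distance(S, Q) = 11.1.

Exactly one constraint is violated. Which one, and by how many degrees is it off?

Perpendicular(DS, SQ) — off by 3.10°.

H = (0.00, 0.00) ✓; HD at -33.80° ✓; |HD| = 36.90 ✓; ∠HDS = 58.40° ✓; |DS| = 23.40 ✓; ∠(DS, SQ) = 93.10° ✗; |SQ| = 11.10 ✓.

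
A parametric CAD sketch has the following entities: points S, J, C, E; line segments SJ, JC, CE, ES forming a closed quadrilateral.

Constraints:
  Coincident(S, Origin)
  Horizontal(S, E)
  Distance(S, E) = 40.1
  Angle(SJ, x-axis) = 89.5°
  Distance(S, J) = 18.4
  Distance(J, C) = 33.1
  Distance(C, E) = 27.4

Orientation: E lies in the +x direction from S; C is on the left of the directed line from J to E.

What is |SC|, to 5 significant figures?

41.643

S is at the origin; S and E share the same y with |SE| = 40.1 and E in +x, so E = (40.1, 0). SJ runs at 89.5° with |SJ| = 18.4, so J = (0.16057, 18.399). C is determined by |JC| = 33.1 and |CE| = 27.4 together: it lies at the intersection of circle(J, 33.1) and circle(E, 27.4). With |JE| = 43.974, the foot of the radical line on JE is 25.908 from J and the perpendicular offset is √(33.1² − 25.908²) = 20.601. Taking the left-of-JE solution: C = (32.311, 26.270).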